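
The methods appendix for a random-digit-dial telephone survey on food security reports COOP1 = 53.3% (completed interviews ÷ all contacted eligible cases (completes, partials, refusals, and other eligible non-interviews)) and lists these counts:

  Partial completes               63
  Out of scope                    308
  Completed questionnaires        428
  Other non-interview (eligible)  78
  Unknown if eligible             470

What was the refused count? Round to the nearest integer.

COOP1 = 428 / D = 0.533
D = 428 / 0.533 = 803.0
Other denominator terms total 569
refused = 803.0 − 569 ≈ 234

234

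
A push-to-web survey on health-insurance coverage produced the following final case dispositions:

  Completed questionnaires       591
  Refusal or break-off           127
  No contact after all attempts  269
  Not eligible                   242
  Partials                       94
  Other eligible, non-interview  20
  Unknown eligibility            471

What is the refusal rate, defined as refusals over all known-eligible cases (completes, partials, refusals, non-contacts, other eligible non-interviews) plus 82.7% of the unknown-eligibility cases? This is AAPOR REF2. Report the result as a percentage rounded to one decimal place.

Numerator → 127
Known eligible → 591 + 94 + 127 + 269 + 20 = 1101
Estimated eligible among unknowns → 0.8270 × 471 = 389.52
Denom → 1101 + 389.52 = 1490.52
REF2 = 127 / 1490.52 = 0.0852

8.5%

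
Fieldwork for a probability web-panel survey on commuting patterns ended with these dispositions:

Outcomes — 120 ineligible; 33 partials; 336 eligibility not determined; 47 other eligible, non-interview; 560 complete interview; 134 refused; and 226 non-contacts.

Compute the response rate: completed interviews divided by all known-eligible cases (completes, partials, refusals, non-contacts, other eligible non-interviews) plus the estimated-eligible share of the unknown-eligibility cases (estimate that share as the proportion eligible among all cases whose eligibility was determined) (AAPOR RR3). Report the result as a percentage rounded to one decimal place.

43.1%

Top: 560
Determined eligible: 560 + 33 + 134 + 226 + 47 = 1000
e = 1000 / (1000 + 120) = 1000 / 1120 = 0.8929
Estimated eligible among unknowns: 0.8929 × 336 = 300.01
Base: 1000 + 300.01 = 1300.01
RR3 = 560 / 1300.01 = 0.4308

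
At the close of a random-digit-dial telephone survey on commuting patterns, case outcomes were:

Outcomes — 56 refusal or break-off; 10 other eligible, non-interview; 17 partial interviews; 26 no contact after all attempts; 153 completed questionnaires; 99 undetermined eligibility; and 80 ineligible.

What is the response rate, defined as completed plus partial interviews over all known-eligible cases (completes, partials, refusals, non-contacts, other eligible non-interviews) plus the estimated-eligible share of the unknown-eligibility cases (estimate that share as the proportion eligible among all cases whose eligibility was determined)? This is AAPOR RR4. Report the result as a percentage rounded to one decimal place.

Top: 153 + 17 = 170
Determined eligible: 153 + 17 + 56 + 26 + 10 = 262
e = 262 / (262 + 80) = 262 / 342 = 0.7661
e × U: 0.7661 × 99 = 75.84
Base: 262 + 75.84 = 337.84
RR4 = 170 / 337.84 = 0.5032

50.3%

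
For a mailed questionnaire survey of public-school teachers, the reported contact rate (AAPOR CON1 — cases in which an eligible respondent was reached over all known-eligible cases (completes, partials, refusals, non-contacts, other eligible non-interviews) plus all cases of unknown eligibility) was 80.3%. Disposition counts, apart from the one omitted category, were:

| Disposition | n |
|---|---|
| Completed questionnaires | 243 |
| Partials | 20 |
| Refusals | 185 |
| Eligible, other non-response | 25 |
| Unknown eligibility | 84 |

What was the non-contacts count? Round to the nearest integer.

32

Top → 243 + 20 + 185 + 25 = 473
CON1 = 473 / D = 0.803
D = 473 / 0.803 = 589.0
Rest of base = 557
non-contacts = 589.0 − 557 ≈ 32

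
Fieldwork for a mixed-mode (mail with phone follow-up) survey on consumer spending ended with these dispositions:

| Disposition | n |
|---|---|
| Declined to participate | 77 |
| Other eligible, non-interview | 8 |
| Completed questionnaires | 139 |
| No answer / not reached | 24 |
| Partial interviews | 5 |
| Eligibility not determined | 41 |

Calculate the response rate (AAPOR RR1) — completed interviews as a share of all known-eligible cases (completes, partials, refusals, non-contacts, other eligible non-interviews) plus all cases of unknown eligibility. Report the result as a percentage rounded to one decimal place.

Top → 139
Denom → 139 + 5 + 77 + 24 + 8 + 41 = 294
RR1 = 139 / 294 = 0.4728

47.3%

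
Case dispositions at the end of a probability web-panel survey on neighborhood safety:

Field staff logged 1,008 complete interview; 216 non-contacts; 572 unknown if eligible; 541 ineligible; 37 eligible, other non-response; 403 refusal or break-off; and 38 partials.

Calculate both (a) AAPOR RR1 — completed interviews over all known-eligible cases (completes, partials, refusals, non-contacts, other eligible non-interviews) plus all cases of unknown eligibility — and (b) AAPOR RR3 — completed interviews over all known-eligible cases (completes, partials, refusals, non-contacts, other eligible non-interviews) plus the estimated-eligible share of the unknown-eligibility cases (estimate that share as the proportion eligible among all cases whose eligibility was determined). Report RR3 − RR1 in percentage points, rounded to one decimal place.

2.9

Top: 1008
Base: 1008 + 38 + 403 + 216 + 37 + 572 = 2274
RR1 = 1008 / 2274 = 0.4433
Known eligible: 1008 + 38 + 403 + 216 + 37 = 1702
e = 1702 / (1702 + 541) = 1702 / 2243 = 0.7588
Estimated eligible among unknowns: 0.7588 × 572 = 434.03
Base: 1702 + 434.03 = 2136.03
RR3 = 1008 / 2136.03 = 0.4719
Difference = 47.19 − 44.33 = 2.86 percentage points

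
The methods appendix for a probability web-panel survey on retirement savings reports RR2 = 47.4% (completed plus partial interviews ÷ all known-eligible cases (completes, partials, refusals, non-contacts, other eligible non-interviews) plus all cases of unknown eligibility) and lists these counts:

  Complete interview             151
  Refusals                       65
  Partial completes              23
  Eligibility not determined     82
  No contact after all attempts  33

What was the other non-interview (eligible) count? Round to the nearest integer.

Top = 151 + 23 = 174
RR2 = 174 / D = 0.474
D = 174 / 0.474 = 367.1
Remaining denominator categories sum to 354
other non-interview (eligible) = 367.1 − 354 ≈ 13

13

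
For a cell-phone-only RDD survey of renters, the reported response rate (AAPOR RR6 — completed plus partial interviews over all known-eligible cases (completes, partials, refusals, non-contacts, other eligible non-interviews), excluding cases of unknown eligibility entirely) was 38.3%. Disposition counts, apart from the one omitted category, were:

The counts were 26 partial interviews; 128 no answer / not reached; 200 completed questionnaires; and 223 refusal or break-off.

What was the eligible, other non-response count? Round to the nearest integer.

13

Num: 200 + 26 = 226
RR6 = 226 / D = 0.383
D = 226 / 0.383 = 590.1
Rest of base = 577
eligible, other non-response = 590.1 − 577 ≈ 13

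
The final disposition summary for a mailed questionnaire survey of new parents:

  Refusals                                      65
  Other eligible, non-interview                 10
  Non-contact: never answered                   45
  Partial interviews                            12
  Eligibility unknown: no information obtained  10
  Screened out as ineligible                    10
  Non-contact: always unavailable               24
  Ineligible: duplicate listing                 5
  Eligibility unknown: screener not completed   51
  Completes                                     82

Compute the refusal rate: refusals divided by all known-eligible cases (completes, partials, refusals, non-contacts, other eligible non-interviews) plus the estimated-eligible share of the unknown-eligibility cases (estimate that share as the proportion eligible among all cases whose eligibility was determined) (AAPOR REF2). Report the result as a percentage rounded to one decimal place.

No answer / not reached = 45 + 24 = 69
Eligibility not determined = 51 + 10 = 61
Ineligible = 10 + 5 = 15
Num = 65
Determined eligible = 82 + 12 + 65 + 69 + 10 = 238
e = 238 / (238 + 15) = 238 / 253 = 0.9407
e × U = 0.9407 × 61 = 57.38
Denominator = 238 + 57.38 = 295.38
REF2 = 65 / 295.38 = 0.2201

22.0%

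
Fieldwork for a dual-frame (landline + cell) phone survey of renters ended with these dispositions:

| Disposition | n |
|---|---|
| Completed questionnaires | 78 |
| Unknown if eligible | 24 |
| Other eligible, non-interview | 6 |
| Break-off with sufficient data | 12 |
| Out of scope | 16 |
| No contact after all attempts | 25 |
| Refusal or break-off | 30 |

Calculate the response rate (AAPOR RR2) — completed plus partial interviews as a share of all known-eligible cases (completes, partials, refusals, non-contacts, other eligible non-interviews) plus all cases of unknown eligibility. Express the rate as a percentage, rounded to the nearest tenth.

51.4%

Numerator: 78 + 12 = 90
Denom: 78 + 12 + 30 + 25 + 6 + 24 = 175
RR2 = 90 / 175 = 0.5143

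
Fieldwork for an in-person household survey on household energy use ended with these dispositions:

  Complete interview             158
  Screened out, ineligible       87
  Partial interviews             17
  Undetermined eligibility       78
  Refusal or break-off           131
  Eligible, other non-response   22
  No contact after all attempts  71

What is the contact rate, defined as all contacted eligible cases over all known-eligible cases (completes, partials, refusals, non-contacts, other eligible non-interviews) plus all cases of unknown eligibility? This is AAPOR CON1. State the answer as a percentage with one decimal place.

Top: 158 + 17 + 131 + 22 = 328
Denom: 158 + 17 + 131 + 71 + 22 + 78 = 477
CON1 = 328 / 477 = 0.6876

68.8%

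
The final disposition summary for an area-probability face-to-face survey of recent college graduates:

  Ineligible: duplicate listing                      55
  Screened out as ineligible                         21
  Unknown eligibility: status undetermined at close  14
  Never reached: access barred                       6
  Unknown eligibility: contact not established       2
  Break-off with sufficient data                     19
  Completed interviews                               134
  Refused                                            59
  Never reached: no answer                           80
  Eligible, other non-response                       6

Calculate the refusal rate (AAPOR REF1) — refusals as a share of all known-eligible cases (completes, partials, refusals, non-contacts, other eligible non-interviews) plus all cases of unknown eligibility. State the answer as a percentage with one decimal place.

18.4%

No contact after all attempts = 80 + 6 = 86
Unknown eligibility = 2 + 14 = 16
Not eligible = 21 + 55 = 76
Top: 59
Denom: 134 + 19 + 59 + 86 + 6 + 16 = 320
REF1 = 59 / 320 = 0.1844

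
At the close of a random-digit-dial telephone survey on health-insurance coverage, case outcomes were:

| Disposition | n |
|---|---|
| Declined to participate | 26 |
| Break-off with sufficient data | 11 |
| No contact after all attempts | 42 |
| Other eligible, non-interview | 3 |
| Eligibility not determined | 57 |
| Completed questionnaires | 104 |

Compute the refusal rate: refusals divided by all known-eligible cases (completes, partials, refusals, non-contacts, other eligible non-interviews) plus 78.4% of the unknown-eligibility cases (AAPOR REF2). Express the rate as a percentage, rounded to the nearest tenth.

Numerator = 26
Known eligible = 104 + 11 + 26 + 42 + 3 = 186
Estimated eligible among unknowns = 0.7840 × 57 = 44.69
Denom = 186 + 44.69 = 230.69
REF2 = 26 / 230.69 = 0.1127

11.3%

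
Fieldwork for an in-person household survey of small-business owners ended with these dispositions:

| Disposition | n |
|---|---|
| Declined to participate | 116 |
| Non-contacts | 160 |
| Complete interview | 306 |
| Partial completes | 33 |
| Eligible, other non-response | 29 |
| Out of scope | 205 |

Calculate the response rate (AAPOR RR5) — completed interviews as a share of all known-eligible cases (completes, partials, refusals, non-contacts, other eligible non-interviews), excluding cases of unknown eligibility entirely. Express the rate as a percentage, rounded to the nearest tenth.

Top = 306
Denom = 306 + 33 + 116 + 160 + 29 = 644
RR5 = 306 / 644 = 0.4752

47.5%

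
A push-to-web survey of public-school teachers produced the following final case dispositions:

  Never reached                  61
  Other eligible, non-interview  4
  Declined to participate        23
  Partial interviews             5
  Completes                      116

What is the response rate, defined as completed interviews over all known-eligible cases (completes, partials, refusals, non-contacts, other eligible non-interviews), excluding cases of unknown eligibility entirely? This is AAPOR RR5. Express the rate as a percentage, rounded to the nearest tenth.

Num → 116
Denom → 116 + 5 + 23 + 61 + 4 = 209
RR5 = 116 / 209 = 0.5550

55.5%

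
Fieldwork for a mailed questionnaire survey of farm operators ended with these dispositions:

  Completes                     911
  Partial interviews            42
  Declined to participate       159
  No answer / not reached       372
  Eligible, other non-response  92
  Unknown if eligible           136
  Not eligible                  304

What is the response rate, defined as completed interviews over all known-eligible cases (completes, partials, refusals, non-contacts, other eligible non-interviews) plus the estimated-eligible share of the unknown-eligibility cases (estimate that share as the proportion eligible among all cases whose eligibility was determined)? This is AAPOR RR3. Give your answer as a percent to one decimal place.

53.9%

Num → 911
Known eligible → 911 + 42 + 159 + 372 + 92 = 1576
e = 1576 / (1576 + 304) = 1576 / 1880 = 0.8383
Estimated eligible among unknowns → 0.8383 × 136 = 114.01
Denom → 1576 + 114.01 = 1690.01
RR3 = 911 / 1690.01 = 0.5391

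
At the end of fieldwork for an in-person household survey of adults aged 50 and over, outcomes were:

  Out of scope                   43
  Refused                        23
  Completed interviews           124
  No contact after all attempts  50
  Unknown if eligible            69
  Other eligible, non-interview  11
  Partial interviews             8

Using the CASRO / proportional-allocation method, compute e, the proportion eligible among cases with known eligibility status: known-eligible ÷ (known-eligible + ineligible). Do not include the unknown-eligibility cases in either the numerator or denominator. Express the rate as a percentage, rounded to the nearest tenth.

83.4%

Determined eligible = 124 + 8 + 23 + 50 + 11 = 216
e = 216 / (216 + 43) = 216 / 259 = 0.8340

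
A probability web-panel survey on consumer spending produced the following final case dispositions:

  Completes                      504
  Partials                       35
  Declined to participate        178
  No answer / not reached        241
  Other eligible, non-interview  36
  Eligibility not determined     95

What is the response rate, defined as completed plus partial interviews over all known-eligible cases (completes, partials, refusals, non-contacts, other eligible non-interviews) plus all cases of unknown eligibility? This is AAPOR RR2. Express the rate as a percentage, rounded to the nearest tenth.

Top = 504 + 35 = 539
Base = 504 + 35 + 178 + 241 + 36 + 95 = 1089
RR2 = 539 / 1089 = 0.4949

49.5%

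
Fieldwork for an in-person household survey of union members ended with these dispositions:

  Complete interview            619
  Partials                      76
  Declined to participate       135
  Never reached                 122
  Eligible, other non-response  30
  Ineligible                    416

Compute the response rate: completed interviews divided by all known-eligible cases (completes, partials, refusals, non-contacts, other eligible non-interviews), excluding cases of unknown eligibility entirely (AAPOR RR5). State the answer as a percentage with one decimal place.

63.0%

Top = 619
Base = 619 + 76 + 135 + 122 + 30 = 982
RR5 = 619 / 982 = 0.6303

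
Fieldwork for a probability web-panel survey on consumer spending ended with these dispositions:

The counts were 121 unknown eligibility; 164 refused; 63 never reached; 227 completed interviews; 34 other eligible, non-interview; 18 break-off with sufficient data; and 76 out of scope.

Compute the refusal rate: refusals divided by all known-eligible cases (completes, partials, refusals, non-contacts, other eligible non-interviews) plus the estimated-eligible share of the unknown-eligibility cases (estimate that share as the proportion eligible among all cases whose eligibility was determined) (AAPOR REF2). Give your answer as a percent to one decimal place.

Numerator → 164
Known eligible → 227 + 18 + 164 + 63 + 34 = 506
e = 506 / (506 + 76) = 506 / 582 = 0.8694
Estimated eligible among unknowns → 0.8694 × 121 = 105.20
Base → 506 + 105.20 = 611.20
REF2 = 164 / 611.20 = 0.2683

26.8%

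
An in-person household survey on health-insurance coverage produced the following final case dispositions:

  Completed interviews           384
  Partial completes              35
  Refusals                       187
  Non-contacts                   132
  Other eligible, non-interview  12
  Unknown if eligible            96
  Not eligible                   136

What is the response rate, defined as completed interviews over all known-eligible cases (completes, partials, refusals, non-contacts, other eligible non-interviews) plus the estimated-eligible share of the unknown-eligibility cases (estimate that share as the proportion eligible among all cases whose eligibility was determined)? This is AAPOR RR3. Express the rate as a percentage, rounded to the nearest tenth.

46.2%

Numerator: 384
Known eligible: 384 + 35 + 187 + 132 + 12 = 750
e = 750 / (750 + 136) = 750 / 886 = 0.8465
Estimated eligible among unknowns: 0.8465 × 96 = 81.26
Base: 750 + 81.26 = 831.26
RR3 = 384 / 831.26 = 0.4619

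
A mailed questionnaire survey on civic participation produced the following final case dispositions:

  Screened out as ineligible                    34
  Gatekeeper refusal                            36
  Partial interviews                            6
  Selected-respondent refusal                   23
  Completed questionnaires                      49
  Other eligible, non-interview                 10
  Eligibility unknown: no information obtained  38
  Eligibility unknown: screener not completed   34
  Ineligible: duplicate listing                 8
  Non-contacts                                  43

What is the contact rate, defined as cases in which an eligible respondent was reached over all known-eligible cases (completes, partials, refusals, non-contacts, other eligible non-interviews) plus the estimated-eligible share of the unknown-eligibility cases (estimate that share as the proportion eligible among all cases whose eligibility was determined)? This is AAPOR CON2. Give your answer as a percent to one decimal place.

55.2%

Refused = 36 + 23 = 59
Unknown eligibility = 34 + 38 = 72
Not eligible = 34 + 8 = 42
Numerator: 49 + 6 + 59 + 10 = 124
Known eligible: 49 + 6 + 59 + 43 + 10 = 167
e = 167 / (167 + 42) = 167 / 209 = 0.7990
Estimated eligible among unknowns: 0.7990 × 72 = 57.53
Denom: 167 + 57.53 = 224.53
CON2 = 124 / 224.53 = 0.5523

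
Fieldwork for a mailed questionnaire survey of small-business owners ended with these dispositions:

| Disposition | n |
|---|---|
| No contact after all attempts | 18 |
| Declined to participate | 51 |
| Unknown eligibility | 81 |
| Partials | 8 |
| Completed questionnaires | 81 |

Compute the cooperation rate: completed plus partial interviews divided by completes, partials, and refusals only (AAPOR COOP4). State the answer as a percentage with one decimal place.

Numerator = 81 + 8 = 89
Base = 81 + 8 + 51 = 140
COOP4 = 89 / 140 = 0.6357

63.6%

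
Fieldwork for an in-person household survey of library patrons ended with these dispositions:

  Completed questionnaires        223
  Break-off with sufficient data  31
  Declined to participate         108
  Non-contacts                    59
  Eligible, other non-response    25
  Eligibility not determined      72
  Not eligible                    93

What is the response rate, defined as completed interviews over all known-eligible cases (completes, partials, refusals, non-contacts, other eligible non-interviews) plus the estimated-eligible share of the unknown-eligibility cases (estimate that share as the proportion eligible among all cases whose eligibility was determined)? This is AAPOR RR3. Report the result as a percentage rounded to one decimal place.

Top: 223
Known eligible: 223 + 31 + 108 + 59 + 25 = 446
e = 446 / (446 + 93) = 446 / 539 = 0.8275
Eligible share of unknowns: 0.8275 × 72 = 59.58
Denom: 446 + 59.58 = 505.58
RR3 = 223 / 505.58 = 0.4411

44.1%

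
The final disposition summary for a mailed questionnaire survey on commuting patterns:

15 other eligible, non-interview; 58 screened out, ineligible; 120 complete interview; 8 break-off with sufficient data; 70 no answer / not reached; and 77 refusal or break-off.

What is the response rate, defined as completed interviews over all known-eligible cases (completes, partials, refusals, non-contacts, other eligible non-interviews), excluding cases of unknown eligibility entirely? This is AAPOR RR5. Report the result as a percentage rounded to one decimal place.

41.4%

Top → 120
Base → 120 + 8 + 77 + 70 + 15 = 290
RR5 = 120 / 290 = 0.4138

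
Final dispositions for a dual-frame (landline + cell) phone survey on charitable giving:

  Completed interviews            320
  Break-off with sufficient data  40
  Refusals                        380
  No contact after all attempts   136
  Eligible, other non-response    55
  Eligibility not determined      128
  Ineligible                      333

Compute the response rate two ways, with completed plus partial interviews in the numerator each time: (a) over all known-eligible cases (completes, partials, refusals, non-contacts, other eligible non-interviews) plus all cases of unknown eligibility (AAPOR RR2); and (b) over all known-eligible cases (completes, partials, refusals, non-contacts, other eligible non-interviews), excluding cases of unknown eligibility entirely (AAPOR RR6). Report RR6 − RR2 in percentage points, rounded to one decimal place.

Numerator → 320 + 40 = 360
Denominator → 320 + 40 + 380 + 136 + 55 + 128 = 1059
RR2 = 360 / 1059 = 0.3399
Denominator → 320 + 40 + 380 + 136 + 55 = 931
RR6 = 360 / 931 = 0.3867
Difference = 38.67 − 33.99 = 4.68 percentage points

4.7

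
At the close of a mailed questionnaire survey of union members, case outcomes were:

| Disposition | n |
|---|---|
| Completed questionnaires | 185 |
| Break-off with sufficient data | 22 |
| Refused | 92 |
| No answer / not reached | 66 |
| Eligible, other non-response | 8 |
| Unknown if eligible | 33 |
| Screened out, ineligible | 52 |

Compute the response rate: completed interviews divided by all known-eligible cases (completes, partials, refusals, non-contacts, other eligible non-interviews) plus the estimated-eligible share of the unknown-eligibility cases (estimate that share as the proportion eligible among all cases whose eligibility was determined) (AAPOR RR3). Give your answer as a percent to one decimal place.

Numerator: 185
Known eligible: 185 + 22 + 92 + 66 + 8 = 373
e = 373 / (373 + 52) = 373 / 425 = 0.8776
Estimated eligible among unknowns: 0.8776 × 33 = 28.96
Base: 373 + 28.96 = 401.96
RR3 = 185 / 401.96 = 0.4602

46.0%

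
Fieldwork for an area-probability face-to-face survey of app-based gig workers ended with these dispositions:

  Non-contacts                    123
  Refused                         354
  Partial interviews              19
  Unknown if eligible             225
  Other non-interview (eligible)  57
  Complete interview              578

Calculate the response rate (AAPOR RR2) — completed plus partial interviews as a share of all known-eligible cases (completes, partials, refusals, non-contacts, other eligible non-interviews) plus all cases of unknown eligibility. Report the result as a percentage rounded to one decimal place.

44.0%

Numerator = 578 + 19 = 597
Denom = 578 + 19 + 354 + 123 + 57 + 225 = 1356
RR2 = 597 / 1356 = 0.4403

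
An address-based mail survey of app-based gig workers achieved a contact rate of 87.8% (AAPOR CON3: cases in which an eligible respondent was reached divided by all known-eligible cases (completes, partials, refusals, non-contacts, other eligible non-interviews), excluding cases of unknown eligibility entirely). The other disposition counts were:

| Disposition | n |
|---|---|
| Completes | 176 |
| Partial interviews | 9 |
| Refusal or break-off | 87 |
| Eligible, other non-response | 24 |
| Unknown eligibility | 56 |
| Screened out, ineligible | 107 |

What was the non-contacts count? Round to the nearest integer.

41

Numerator: 176 + 9 + 87 + 24 = 296
CON3 = 296 / D = 0.878
D = 296 / 0.878 = 337.1
Other denominator terms total 296
non-contacts = 337.1 − 296 ≈ 41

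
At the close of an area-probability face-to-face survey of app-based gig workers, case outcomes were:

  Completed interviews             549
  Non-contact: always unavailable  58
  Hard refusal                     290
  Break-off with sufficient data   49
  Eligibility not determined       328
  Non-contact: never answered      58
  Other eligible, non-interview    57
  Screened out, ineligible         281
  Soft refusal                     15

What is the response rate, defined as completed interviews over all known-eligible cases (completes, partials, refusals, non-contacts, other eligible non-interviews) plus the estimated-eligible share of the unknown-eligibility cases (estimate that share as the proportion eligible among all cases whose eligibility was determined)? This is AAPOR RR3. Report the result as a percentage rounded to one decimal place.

41.1%

Refusal or break-off = 290 + 15 = 305
Never reached = 58 + 58 = 116
Numerator = 549
Determined eligible = 549 + 49 + 305 + 116 + 57 = 1076
e = 1076 / (1076 + 281) = 1076 / 1357 = 0.7929
Estimated eligible among unknowns = 0.7929 × 328 = 260.07
Base = 1076 + 260.07 = 1336.07
RR3 = 549 / 1336.07 = 0.4109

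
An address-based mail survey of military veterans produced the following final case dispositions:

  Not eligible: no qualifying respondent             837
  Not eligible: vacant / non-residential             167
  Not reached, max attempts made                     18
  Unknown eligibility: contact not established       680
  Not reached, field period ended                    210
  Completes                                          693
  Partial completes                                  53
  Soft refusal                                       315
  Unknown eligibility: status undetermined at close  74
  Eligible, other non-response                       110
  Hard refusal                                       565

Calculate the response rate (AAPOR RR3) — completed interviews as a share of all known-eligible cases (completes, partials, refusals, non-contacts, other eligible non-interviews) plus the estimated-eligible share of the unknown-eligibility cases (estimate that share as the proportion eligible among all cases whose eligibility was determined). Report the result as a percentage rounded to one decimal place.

28.1%

Refusals = 565 + 315 = 880
Non-contacts = 210 + 18 = 228
Unknown eligibility = 680 + 74 = 754
Out of scope = 837 + 167 = 1004
Top → 693
Eligible (known) → 693 + 53 + 880 + 228 + 110 = 1964
e = 1964 / (1964 + 1004) = 1964 / 2968 = 0.6617
e × U → 0.6617 × 754 = 498.92
Base → 1964 + 498.92 = 2462.92
RR3 = 693 / 2462.92 = 0.2814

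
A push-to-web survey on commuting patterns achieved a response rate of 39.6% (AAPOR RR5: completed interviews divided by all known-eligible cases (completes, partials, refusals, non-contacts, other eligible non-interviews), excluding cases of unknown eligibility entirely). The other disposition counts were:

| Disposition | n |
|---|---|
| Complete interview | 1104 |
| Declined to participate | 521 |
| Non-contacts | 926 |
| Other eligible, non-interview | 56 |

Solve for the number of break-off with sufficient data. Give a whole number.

RR5 = 1104 / D = 0.396
D = 1104 / 0.396 = 2787.9
Remaining denominator categories sum to 2607
break-off with sufficient data = 2787.9 − 2607 ≈ 181

181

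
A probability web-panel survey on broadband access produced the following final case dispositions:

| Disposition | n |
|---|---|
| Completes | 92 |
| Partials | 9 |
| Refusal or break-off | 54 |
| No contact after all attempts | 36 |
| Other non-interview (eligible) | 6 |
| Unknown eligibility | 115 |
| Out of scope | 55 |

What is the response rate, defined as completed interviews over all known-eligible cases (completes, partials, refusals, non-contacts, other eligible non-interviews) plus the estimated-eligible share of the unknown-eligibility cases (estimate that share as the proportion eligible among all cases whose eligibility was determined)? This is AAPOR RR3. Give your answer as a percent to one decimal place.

Numerator = 92
Determined eligible = 92 + 9 + 54 + 36 + 6 = 197
e = 197 / (197 + 55) = 197 / 252 = 0.7817
Eligible share of unknowns = 0.7817 × 115 = 89.90
Denom = 197 + 89.90 = 286.90
RR3 = 92 / 286.90 = 0.3207

32.1%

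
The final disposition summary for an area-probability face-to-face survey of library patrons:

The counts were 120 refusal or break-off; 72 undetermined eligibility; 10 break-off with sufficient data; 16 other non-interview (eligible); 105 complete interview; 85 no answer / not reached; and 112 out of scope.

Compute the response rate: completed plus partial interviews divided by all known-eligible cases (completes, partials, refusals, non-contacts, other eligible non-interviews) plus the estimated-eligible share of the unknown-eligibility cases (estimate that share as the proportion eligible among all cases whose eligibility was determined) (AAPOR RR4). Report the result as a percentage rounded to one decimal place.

29.5%

Top = 105 + 10 = 115
Eligible (known) = 105 + 10 + 120 + 85 + 16 = 336
e = 336 / (336 + 112) = 336 / 448 = 0.7500
Eligible share of unknowns = 0.7500 × 72 = 54.00
Base = 336 + 54.00 = 390.00
RR4 = 115 / 390.00 = 0.2949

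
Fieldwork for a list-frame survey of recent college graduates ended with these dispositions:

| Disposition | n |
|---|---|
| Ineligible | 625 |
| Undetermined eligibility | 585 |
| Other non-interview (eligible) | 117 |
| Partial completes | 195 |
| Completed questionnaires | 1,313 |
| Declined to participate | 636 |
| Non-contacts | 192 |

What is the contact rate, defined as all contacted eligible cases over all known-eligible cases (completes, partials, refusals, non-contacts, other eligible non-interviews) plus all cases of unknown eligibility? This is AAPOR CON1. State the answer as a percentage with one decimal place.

Numerator → 1313 + 195 + 636 + 117 = 2261
Denominator → 1313 + 195 + 636 + 192 + 117 + 585 = 3038
CON1 = 2261 / 3038 = 0.7442

74.4%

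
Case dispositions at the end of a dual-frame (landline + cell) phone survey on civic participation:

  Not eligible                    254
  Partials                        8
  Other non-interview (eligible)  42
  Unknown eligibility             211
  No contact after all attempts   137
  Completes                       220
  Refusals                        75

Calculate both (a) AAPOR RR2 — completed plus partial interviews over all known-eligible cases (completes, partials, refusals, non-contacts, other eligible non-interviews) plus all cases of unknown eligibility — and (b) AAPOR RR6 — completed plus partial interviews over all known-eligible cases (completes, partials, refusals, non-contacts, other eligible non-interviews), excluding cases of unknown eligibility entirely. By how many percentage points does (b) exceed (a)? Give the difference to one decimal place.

Numerator: 220 + 8 = 228
Denominator: 220 + 8 + 75 + 137 + 42 + 211 = 693
RR2 = 228 / 693 = 0.3290
Denominator: 220 + 8 + 75 + 137 + 42 = 482
RR6 = 228 / 482 = 0.4730
Difference = 47.30 − 32.90 = 14.40 percentage points

14.4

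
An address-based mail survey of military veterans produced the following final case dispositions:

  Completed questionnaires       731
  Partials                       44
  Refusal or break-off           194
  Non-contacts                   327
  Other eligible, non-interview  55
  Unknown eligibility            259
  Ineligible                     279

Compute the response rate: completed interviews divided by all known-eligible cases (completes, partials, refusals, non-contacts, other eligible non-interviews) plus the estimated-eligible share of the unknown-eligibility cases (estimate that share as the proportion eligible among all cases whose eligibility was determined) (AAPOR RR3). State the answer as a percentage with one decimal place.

Num → 731
Eligible (known) → 731 + 44 + 194 + 327 + 55 = 1351
e = 1351 / (1351 + 279) = 1351 / 1630 = 0.8288
Eligible share of unknowns → 0.8288 × 259 = 214.66
Denom → 1351 + 214.66 = 1565.66
RR3 = 731 / 1565.66 = 0.4669

46.7%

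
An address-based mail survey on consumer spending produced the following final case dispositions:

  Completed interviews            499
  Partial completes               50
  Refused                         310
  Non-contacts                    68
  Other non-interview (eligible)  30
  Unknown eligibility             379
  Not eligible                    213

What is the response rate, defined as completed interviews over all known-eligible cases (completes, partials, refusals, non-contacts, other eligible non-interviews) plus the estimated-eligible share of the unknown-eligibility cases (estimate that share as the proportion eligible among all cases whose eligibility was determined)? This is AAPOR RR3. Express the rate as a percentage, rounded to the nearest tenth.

Numerator → 499
Known eligible → 499 + 50 + 310 + 68 + 30 = 957
e = 957 / (957 + 213) = 957 / 1170 = 0.8179
e × U → 0.8179 × 379 = 309.98
Denom → 957 + 309.98 = 1266.98
RR3 = 499 / 1266.98 = 0.3938

39.4%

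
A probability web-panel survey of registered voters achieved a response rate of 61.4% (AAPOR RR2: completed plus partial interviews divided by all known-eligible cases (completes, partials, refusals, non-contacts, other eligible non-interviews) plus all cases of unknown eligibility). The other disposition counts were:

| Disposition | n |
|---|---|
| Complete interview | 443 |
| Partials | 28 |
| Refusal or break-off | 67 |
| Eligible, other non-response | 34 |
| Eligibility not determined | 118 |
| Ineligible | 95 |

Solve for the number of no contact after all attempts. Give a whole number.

77

Top = 443 + 28 = 471
RR2 = 471 / D = 0.614
D = 471 / 0.614 = 767.1
Remaining denominator categories sum to 690
no contact after all attempts = 767.1 − 690 ≈ 77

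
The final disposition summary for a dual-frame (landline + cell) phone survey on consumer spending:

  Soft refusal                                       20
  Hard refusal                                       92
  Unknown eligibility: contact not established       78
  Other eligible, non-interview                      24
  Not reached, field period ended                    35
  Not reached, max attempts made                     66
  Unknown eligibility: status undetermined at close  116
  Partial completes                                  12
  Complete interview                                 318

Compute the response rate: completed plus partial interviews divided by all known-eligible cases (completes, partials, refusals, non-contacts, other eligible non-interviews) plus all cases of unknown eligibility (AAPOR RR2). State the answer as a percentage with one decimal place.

Declined to participate = 92 + 20 = 112
Non-contacts = 35 + 66 = 101
Unknown eligibility = 78 + 116 = 194
Top: 318 + 12 = 330
Denom: 318 + 12 + 112 + 101 + 24 + 194 = 761
RR2 = 330 / 761 = 0.4336

43.4%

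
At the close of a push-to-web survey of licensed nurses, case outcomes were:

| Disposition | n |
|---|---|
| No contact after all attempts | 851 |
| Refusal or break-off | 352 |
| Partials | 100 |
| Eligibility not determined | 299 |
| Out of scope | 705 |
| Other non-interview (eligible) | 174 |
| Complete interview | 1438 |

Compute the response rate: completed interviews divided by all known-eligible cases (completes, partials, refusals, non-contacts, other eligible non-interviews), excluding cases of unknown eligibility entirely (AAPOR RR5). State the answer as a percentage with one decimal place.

Top: 1438
Denom: 1438 + 100 + 352 + 851 + 174 = 2915
RR5 = 1438 / 2915 = 0.4933

49.3%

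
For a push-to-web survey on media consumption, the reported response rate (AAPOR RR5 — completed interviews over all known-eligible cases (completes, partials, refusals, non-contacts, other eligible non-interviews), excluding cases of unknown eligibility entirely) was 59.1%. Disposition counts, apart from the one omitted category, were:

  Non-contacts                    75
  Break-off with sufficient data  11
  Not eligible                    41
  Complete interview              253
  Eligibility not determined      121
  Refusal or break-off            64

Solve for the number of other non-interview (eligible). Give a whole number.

RR5 = 253 / D = 0.591
D = 253 / 0.591 = 428.1
Other denominator terms total 403
other non-interview (eligible) = 428.1 − 403 ≈ 25

25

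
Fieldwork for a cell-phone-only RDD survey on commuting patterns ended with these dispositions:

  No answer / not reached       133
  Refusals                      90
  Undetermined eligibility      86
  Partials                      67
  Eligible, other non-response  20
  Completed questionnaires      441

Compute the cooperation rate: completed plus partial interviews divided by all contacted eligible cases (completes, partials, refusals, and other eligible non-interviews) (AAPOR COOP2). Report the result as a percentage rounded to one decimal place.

82.2%

Num: 441 + 67 = 508
Denom: 441 + 67 + 90 + 20 = 618
COOP2 = 508 / 618 = 0.8220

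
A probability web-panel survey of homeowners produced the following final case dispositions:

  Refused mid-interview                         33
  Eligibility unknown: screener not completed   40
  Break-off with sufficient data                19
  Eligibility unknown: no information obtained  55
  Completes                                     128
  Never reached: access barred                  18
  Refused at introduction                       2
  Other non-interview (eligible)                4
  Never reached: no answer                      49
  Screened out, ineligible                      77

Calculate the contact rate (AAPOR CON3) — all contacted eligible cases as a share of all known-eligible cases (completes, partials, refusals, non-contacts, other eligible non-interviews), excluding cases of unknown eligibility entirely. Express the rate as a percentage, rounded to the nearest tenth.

Refused = 2 + 33 = 35
Non-contacts = 49 + 18 = 67
Eligibility not determined = 40 + 55 = 95
Top = 128 + 19 + 35 + 4 = 186
Denominator = 128 + 19 + 35 + 67 + 4 = 253
CON3 = 186 / 253 = 0.7352

73.5%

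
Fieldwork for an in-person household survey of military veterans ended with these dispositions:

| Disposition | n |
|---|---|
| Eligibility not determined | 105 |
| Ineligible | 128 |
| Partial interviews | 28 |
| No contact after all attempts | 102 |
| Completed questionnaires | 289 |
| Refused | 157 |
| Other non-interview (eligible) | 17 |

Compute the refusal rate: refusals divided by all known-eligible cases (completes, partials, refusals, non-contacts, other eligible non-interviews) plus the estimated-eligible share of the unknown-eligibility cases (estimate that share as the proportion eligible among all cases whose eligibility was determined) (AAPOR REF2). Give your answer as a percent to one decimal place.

Numerator: 157
Determined eligible: 289 + 28 + 157 + 102 + 17 = 593
e = 593 / (593 + 128) = 593 / 721 = 0.8225
e × U: 0.8225 × 105 = 86.36
Denom: 593 + 86.36 = 679.36
REF2 = 157 / 679.36 = 0.2311

23.1%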